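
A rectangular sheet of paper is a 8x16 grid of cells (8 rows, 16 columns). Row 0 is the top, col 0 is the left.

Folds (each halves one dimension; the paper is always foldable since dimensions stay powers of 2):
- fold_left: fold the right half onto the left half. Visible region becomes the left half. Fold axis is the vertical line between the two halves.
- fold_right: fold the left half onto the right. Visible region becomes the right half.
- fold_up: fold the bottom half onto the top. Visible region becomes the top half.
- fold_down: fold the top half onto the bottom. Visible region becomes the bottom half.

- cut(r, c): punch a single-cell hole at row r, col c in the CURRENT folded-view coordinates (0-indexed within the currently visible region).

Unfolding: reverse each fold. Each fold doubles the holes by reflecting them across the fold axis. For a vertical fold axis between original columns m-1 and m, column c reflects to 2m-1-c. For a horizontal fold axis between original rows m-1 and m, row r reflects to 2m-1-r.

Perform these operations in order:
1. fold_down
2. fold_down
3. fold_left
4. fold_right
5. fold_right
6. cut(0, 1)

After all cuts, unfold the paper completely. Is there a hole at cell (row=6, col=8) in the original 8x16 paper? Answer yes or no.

Answer: yes

Derivation:
Op 1 fold_down: fold axis h@4; visible region now rows[4,8) x cols[0,16) = 4x16
Op 2 fold_down: fold axis h@6; visible region now rows[6,8) x cols[0,16) = 2x16
Op 3 fold_left: fold axis v@8; visible region now rows[6,8) x cols[0,8) = 2x8
Op 4 fold_right: fold axis v@4; visible region now rows[6,8) x cols[4,8) = 2x4
Op 5 fold_right: fold axis v@6; visible region now rows[6,8) x cols[6,8) = 2x2
Op 6 cut(0, 1): punch at orig (6,7); cuts so far [(6, 7)]; region rows[6,8) x cols[6,8) = 2x2
Unfold 1 (reflect across v@6): 2 holes -> [(6, 4), (6, 7)]
Unfold 2 (reflect across v@4): 4 holes -> [(6, 0), (6, 3), (6, 4), (6, 7)]
Unfold 3 (reflect across v@8): 8 holes -> [(6, 0), (6, 3), (6, 4), (6, 7), (6, 8), (6, 11), (6, 12), (6, 15)]
Unfold 4 (reflect across h@6): 16 holes -> [(5, 0), (5, 3), (5, 4), (5, 7), (5, 8), (5, 11), (5, 12), (5, 15), (6, 0), (6, 3), (6, 4), (6, 7), (6, 8), (6, 11), (6, 12), (6, 15)]
Unfold 5 (reflect across h@4): 32 holes -> [(1, 0), (1, 3), (1, 4), (1, 7), (1, 8), (1, 11), (1, 12), (1, 15), (2, 0), (2, 3), (2, 4), (2, 7), (2, 8), (2, 11), (2, 12), (2, 15), (5, 0), (5, 3), (5, 4), (5, 7), (5, 8), (5, 11), (5, 12), (5, 15), (6, 0), (6, 3), (6, 4), (6, 7), (6, 8), (6, 11), (6, 12), (6, 15)]
Holes: [(1, 0), (1, 3), (1, 4), (1, 7), (1, 8), (1, 11), (1, 12), (1, 15), (2, 0), (2, 3), (2, 4), (2, 7), (2, 8), (2, 11), (2, 12), (2, 15), (5, 0), (5, 3), (5, 4), (5, 7), (5, 8), (5, 11), (5, 12), (5, 15), (6, 0), (6, 3), (6, 4), (6, 7), (6, 8), (6, 11), (6, 12), (6, 15)]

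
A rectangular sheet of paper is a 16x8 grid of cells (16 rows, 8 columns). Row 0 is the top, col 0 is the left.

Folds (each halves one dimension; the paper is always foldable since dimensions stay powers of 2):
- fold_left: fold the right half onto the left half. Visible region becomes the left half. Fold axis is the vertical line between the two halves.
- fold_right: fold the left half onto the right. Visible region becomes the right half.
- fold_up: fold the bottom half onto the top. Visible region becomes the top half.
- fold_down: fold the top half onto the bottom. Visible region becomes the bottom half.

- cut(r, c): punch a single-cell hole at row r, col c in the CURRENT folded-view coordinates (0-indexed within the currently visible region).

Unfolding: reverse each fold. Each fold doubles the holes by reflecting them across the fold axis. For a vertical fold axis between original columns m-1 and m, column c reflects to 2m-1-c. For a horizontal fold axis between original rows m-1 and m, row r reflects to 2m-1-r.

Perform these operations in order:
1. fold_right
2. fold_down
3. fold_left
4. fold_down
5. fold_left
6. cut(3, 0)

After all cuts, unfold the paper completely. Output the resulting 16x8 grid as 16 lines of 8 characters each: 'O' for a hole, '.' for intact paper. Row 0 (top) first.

Op 1 fold_right: fold axis v@4; visible region now rows[0,16) x cols[4,8) = 16x4
Op 2 fold_down: fold axis h@8; visible region now rows[8,16) x cols[4,8) = 8x4
Op 3 fold_left: fold axis v@6; visible region now rows[8,16) x cols[4,6) = 8x2
Op 4 fold_down: fold axis h@12; visible region now rows[12,16) x cols[4,6) = 4x2
Op 5 fold_left: fold axis v@5; visible region now rows[12,16) x cols[4,5) = 4x1
Op 6 cut(3, 0): punch at orig (15,4); cuts so far [(15, 4)]; region rows[12,16) x cols[4,5) = 4x1
Unfold 1 (reflect across v@5): 2 holes -> [(15, 4), (15, 5)]
Unfold 2 (reflect across h@12): 4 holes -> [(8, 4), (8, 5), (15, 4), (15, 5)]
Unfold 3 (reflect across v@6): 8 holes -> [(8, 4), (8, 5), (8, 6), (8, 7), (15, 4), (15, 5), (15, 6), (15, 7)]
Unfold 4 (reflect across h@8): 16 holes -> [(0, 4), (0, 5), (0, 6), (0, 7), (7, 4), (7, 5), (7, 6), (7, 7), (8, 4), (8, 5), (8, 6), (8, 7), (15, 4), (15, 5), (15, 6), (15, 7)]
Unfold 5 (reflect across v@4): 32 holes -> [(0, 0), (0, 1), (0, 2), (0, 3), (0, 4), (0, 5), (0, 6), (0, 7), (7, 0), (7, 1), (7, 2), (7, 3), (7, 4), (7, 5), (7, 6), (7, 7), (8, 0), (8, 1), (8, 2), (8, 3), (8, 4), (8, 5), (8, 6), (8, 7), (15, 0), (15, 1), (15, 2), (15, 3), (15, 4), (15, 5), (15, 6), (15, 7)]

Answer: OOOOOOOO
........
........
........
........
........
........
OOOOOOOO
OOOOOOOO
........
........
........
........
........
........
OOOOOOOO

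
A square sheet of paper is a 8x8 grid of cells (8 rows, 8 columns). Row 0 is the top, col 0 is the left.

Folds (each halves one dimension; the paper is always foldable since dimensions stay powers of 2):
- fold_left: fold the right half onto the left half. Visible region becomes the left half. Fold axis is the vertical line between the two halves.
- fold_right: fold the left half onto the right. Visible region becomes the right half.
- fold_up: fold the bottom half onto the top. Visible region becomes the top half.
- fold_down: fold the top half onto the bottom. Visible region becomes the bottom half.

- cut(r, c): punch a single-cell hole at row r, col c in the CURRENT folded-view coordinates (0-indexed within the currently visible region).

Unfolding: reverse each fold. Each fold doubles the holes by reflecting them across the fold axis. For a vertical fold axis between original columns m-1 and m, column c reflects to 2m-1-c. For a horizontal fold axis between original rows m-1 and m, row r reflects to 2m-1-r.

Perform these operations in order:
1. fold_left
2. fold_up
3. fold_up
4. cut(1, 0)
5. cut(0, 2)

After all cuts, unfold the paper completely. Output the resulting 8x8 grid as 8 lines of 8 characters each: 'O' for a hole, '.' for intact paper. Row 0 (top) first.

Op 1 fold_left: fold axis v@4; visible region now rows[0,8) x cols[0,4) = 8x4
Op 2 fold_up: fold axis h@4; visible region now rows[0,4) x cols[0,4) = 4x4
Op 3 fold_up: fold axis h@2; visible region now rows[0,2) x cols[0,4) = 2x4
Op 4 cut(1, 0): punch at orig (1,0); cuts so far [(1, 0)]; region rows[0,2) x cols[0,4) = 2x4
Op 5 cut(0, 2): punch at orig (0,2); cuts so far [(0, 2), (1, 0)]; region rows[0,2) x cols[0,4) = 2x4
Unfold 1 (reflect across h@2): 4 holes -> [(0, 2), (1, 0), (2, 0), (3, 2)]
Unfold 2 (reflect across h@4): 8 holes -> [(0, 2), (1, 0), (2, 0), (3, 2), (4, 2), (5, 0), (6, 0), (7, 2)]
Unfold 3 (reflect across v@4): 16 holes -> [(0, 2), (0, 5), (1, 0), (1, 7), (2, 0), (2, 7), (3, 2), (3, 5), (4, 2), (4, 5), (5, 0), (5, 7), (6, 0), (6, 7), (7, 2), (7, 5)]

Answer: ..O..O..
O......O
O......O
..O..O..
..O..O..
O......O
O......O
..O..O..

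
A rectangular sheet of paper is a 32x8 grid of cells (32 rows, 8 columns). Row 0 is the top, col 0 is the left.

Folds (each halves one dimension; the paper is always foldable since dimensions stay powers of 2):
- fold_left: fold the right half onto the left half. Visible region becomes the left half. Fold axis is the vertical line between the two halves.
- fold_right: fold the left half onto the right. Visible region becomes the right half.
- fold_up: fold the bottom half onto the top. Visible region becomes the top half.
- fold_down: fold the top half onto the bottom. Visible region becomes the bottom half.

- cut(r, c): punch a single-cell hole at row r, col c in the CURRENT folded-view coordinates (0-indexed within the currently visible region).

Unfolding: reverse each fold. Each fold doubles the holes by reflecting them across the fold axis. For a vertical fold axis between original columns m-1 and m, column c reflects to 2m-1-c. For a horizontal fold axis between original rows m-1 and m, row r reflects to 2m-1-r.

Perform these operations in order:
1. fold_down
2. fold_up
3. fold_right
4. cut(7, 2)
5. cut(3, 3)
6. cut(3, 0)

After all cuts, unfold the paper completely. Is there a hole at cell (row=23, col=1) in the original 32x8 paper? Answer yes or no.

Answer: yes

Derivation:
Op 1 fold_down: fold axis h@16; visible region now rows[16,32) x cols[0,8) = 16x8
Op 2 fold_up: fold axis h@24; visible region now rows[16,24) x cols[0,8) = 8x8
Op 3 fold_right: fold axis v@4; visible region now rows[16,24) x cols[4,8) = 8x4
Op 4 cut(7, 2): punch at orig (23,6); cuts so far [(23, 6)]; region rows[16,24) x cols[4,8) = 8x4
Op 5 cut(3, 3): punch at orig (19,7); cuts so far [(19, 7), (23, 6)]; region rows[16,24) x cols[4,8) = 8x4
Op 6 cut(3, 0): punch at orig (19,4); cuts so far [(19, 4), (19, 7), (23, 6)]; region rows[16,24) x cols[4,8) = 8x4
Unfold 1 (reflect across v@4): 6 holes -> [(19, 0), (19, 3), (19, 4), (19, 7), (23, 1), (23, 6)]
Unfold 2 (reflect across h@24): 12 holes -> [(19, 0), (19, 3), (19, 4), (19, 7), (23, 1), (23, 6), (24, 1), (24, 6), (28, 0), (28, 3), (28, 4), (28, 7)]
Unfold 3 (reflect across h@16): 24 holes -> [(3, 0), (3, 3), (3, 4), (3, 7), (7, 1), (7, 6), (8, 1), (8, 6), (12, 0), (12, 3), (12, 4), (12, 7), (19, 0), (19, 3), (19, 4), (19, 7), (23, 1), (23, 6), (24, 1), (24, 6), (28, 0), (28, 3), (28, 4), (28, 7)]
Holes: [(3, 0), (3, 3), (3, 4), (3, 7), (7, 1), (7, 6), (8, 1), (8, 6), (12, 0), (12, 3), (12, 4), (12, 7), (19, 0), (19, 3), (19, 4), (19, 7), (23, 1), (23, 6), (24, 1), (24, 6), (28, 0), (28, 3), (28, 4), (28, 7)]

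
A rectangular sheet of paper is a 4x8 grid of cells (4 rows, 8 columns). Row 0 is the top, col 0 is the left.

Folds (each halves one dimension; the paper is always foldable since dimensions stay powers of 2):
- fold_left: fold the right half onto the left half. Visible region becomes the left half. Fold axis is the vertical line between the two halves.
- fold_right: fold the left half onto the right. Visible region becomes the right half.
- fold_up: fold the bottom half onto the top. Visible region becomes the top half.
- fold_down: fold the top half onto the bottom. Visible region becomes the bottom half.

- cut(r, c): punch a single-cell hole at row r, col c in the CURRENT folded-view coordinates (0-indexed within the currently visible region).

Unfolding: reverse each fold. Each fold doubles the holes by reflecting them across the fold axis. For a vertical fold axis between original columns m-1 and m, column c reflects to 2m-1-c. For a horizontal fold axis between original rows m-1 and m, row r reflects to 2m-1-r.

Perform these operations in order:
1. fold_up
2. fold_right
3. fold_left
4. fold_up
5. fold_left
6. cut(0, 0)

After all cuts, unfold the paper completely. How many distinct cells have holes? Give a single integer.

Op 1 fold_up: fold axis h@2; visible region now rows[0,2) x cols[0,8) = 2x8
Op 2 fold_right: fold axis v@4; visible region now rows[0,2) x cols[4,8) = 2x4
Op 3 fold_left: fold axis v@6; visible region now rows[0,2) x cols[4,6) = 2x2
Op 4 fold_up: fold axis h@1; visible region now rows[0,1) x cols[4,6) = 1x2
Op 5 fold_left: fold axis v@5; visible region now rows[0,1) x cols[4,5) = 1x1
Op 6 cut(0, 0): punch at orig (0,4); cuts so far [(0, 4)]; region rows[0,1) x cols[4,5) = 1x1
Unfold 1 (reflect across v@5): 2 holes -> [(0, 4), (0, 5)]
Unfold 2 (reflect across h@1): 4 holes -> [(0, 4), (0, 5), (1, 4), (1, 5)]
Unfold 3 (reflect across v@6): 8 holes -> [(0, 4), (0, 5), (0, 6), (0, 7), (1, 4), (1, 5), (1, 6), (1, 7)]
Unfold 4 (reflect across v@4): 16 holes -> [(0, 0), (0, 1), (0, 2), (0, 3), (0, 4), (0, 5), (0, 6), (0, 7), (1, 0), (1, 1), (1, 2), (1, 3), (1, 4), (1, 5), (1, 6), (1, 7)]
Unfold 5 (reflect across h@2): 32 holes -> [(0, 0), (0, 1), (0, 2), (0, 3), (0, 4), (0, 5), (0, 6), (0, 7), (1, 0), (1, 1), (1, 2), (1, 3), (1, 4), (1, 5), (1, 6), (1, 7), (2, 0), (2, 1), (2, 2), (2, 3), (2, 4), (2, 5), (2, 6), (2, 7), (3, 0), (3, 1), (3, 2), (3, 3), (3, 4), (3, 5), (3, 6), (3, 7)]

Answer: 32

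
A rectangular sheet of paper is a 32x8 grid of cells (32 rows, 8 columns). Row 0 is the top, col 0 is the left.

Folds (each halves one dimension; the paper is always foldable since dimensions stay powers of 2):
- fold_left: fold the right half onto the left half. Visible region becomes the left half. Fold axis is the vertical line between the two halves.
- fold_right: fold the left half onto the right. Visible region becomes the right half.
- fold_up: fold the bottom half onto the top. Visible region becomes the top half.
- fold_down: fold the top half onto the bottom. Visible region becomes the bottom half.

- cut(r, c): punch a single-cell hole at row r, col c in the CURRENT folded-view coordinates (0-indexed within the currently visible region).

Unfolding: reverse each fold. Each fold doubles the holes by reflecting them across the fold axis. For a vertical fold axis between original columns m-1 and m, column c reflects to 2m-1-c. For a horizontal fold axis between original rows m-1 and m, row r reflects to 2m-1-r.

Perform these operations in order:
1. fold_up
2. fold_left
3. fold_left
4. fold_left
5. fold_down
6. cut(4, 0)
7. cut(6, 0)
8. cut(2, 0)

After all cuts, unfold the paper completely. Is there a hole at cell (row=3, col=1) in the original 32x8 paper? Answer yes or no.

Answer: yes

Derivation:
Op 1 fold_up: fold axis h@16; visible region now rows[0,16) x cols[0,8) = 16x8
Op 2 fold_left: fold axis v@4; visible region now rows[0,16) x cols[0,4) = 16x4
Op 3 fold_left: fold axis v@2; visible region now rows[0,16) x cols[0,2) = 16x2
Op 4 fold_left: fold axis v@1; visible region now rows[0,16) x cols[0,1) = 16x1
Op 5 fold_down: fold axis h@8; visible region now rows[8,16) x cols[0,1) = 8x1
Op 6 cut(4, 0): punch at orig (12,0); cuts so far [(12, 0)]; region rows[8,16) x cols[0,1) = 8x1
Op 7 cut(6, 0): punch at orig (14,0); cuts so far [(12, 0), (14, 0)]; region rows[8,16) x cols[0,1) = 8x1
Op 8 cut(2, 0): punch at orig (10,0); cuts so far [(10, 0), (12, 0), (14, 0)]; region rows[8,16) x cols[0,1) = 8x1
Unfold 1 (reflect across h@8): 6 holes -> [(1, 0), (3, 0), (5, 0), (10, 0), (12, 0), (14, 0)]
Unfold 2 (reflect across v@1): 12 holes -> [(1, 0), (1, 1), (3, 0), (3, 1), (5, 0), (5, 1), (10, 0), (10, 1), (12, 0), (12, 1), (14, 0), (14, 1)]
Unfold 3 (reflect across v@2): 24 holes -> [(1, 0), (1, 1), (1, 2), (1, 3), (3, 0), (3, 1), (3, 2), (3, 3), (5, 0), (5, 1), (5, 2), (5, 3), (10, 0), (10, 1), (10, 2), (10, 3), (12, 0), (12, 1), (12, 2), (12, 3), (14, 0), (14, 1), (14, 2), (14, 3)]
Unfold 4 (reflect across v@4): 48 holes -> [(1, 0), (1, 1), (1, 2), (1, 3), (1, 4), (1, 5), (1, 6), (1, 7), (3, 0), (3, 1), (3, 2), (3, 3), (3, 4), (3, 5), (3, 6), (3, 7), (5, 0), (5, 1), (5, 2), (5, 3), (5, 4), (5, 5), (5, 6), (5, 7), (10, 0), (10, 1), (10, 2), (10, 3), (10, 4), (10, 5), (10, 6), (10, 7), (12, 0), (12, 1), (12, 2), (12, 3), (12, 4), (12, 5), (12, 6), (12, 7), (14, 0), (14, 1), (14, 2), (14, 3), (14, 4), (14, 5), (14, 6), (14, 7)]
Unfold 5 (reflect across h@16): 96 holes -> [(1, 0), (1, 1), (1, 2), (1, 3), (1, 4), (1, 5), (1, 6), (1, 7), (3, 0), (3, 1), (3, 2), (3, 3), (3, 4), (3, 5), (3, 6), (3, 7), (5, 0), (5, 1), (5, 2), (5, 3), (5, 4), (5, 5), (5, 6), (5, 7), (10, 0), (10, 1), (10, 2), (10, 3), (10, 4), (10, 5), (10, 6), (10, 7), (12, 0), (12, 1), (12, 2), (12, 3), (12, 4), (12, 5), (12, 6), (12, 7), (14, 0), (14, 1), (14, 2), (14, 3), (14, 4), (14, 5), (14, 6), (14, 7), (17, 0), (17, 1), (17, 2), (17, 3), (17, 4), (17, 5), (17, 6), (17, 7), (19, 0), (19, 1), (19, 2), (19, 3), (19, 4), (19, 5), (19, 6), (19, 7), (21, 0), (21, 1), (21, 2), (21, 3), (21, 4), (21, 5), (21, 6), (21, 7), (26, 0), (26, 1), (26, 2), (26, 3), (26, 4), (26, 5), (26, 6), (26, 7), (28, 0), (28, 1), (28, 2), (28, 3), (28, 4), (28, 5), (28, 6), (28, 7), (30, 0), (30, 1), (30, 2), (30, 3), (30, 4), (30, 5), (30, 6), (30, 7)]
Holes: [(1, 0), (1, 1), (1, 2), (1, 3), (1, 4), (1, 5), (1, 6), (1, 7), (3, 0), (3, 1), (3, 2), (3, 3), (3, 4), (3, 5), (3, 6), (3, 7), (5, 0), (5, 1), (5, 2), (5, 3), (5, 4), (5, 5), (5, 6), (5, 7), (10, 0), (10, 1), (10, 2), (10, 3), (10, 4), (10, 5), (10, 6), (10, 7), (12, 0), (12, 1), (12, 2), (12, 3), (12, 4), (12, 5), (12, 6), (12, 7), (14, 0), (14, 1), (14, 2), (14, 3), (14, 4), (14, 5), (14, 6), (14, 7), (17, 0), (17, 1), (17, 2), (17, 3), (17, 4), (17, 5), (17, 6), (17, 7), (19, 0), (19, 1), (19, 2), (19, 3), (19, 4), (19, 5), (19, 6), (19, 7), (21, 0), (21, 1), (21, 2), (21, 3), (21, 4), (21, 5), (21, 6), (21, 7), (26, 0), (26, 1), (26, 2), (26, 3), (26, 4), (26, 5), (26, 6), (26, 7), (28, 0), (28, 1), (28, 2), (28, 3), (28, 4), (28, 5), (28, 6), (28, 7), (30, 0), (30, 1), (30, 2), (30, 3), (30, 4), (30, 5), (30, 6), (30, 7)]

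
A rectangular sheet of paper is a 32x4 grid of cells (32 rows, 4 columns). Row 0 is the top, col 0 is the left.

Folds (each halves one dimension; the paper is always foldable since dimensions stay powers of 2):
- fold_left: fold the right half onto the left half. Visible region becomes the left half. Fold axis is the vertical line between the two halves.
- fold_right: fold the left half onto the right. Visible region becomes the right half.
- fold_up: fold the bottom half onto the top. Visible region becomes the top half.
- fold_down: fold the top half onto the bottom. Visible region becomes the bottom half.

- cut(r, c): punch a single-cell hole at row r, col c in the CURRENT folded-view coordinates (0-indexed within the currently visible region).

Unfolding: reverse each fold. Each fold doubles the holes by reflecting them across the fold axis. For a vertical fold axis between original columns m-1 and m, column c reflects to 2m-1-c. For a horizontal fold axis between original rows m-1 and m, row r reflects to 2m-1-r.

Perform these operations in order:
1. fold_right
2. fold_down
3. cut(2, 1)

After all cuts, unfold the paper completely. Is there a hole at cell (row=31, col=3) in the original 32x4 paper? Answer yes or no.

Answer: no

Derivation:
Op 1 fold_right: fold axis v@2; visible region now rows[0,32) x cols[2,4) = 32x2
Op 2 fold_down: fold axis h@16; visible region now rows[16,32) x cols[2,4) = 16x2
Op 3 cut(2, 1): punch at orig (18,3); cuts so far [(18, 3)]; region rows[16,32) x cols[2,4) = 16x2
Unfold 1 (reflect across h@16): 2 holes -> [(13, 3), (18, 3)]
Unfold 2 (reflect across v@2): 4 holes -> [(13, 0), (13, 3), (18, 0), (18, 3)]
Holes: [(13, 0), (13, 3), (18, 0), (18, 3)]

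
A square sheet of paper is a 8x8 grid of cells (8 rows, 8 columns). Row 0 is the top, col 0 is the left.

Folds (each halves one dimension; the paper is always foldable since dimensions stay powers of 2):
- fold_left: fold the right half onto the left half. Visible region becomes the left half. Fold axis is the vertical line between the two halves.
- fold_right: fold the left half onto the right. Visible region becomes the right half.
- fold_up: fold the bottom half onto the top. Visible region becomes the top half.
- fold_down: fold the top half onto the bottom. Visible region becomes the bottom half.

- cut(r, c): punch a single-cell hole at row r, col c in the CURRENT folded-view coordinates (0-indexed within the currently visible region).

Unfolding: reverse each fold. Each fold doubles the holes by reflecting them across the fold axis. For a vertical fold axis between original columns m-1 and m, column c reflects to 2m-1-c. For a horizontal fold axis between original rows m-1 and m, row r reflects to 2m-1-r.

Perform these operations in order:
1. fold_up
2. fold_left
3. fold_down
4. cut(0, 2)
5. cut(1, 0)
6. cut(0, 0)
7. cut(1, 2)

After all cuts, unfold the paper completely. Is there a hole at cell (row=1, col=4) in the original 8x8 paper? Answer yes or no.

Op 1 fold_up: fold axis h@4; visible region now rows[0,4) x cols[0,8) = 4x8
Op 2 fold_left: fold axis v@4; visible region now rows[0,4) x cols[0,4) = 4x4
Op 3 fold_down: fold axis h@2; visible region now rows[2,4) x cols[0,4) = 2x4
Op 4 cut(0, 2): punch at orig (2,2); cuts so far [(2, 2)]; region rows[2,4) x cols[0,4) = 2x4
Op 5 cut(1, 0): punch at orig (3,0); cuts so far [(2, 2), (3, 0)]; region rows[2,4) x cols[0,4) = 2x4
Op 6 cut(0, 0): punch at orig (2,0); cuts so far [(2, 0), (2, 2), (3, 0)]; region rows[2,4) x cols[0,4) = 2x4
Op 7 cut(1, 2): punch at orig (3,2); cuts so far [(2, 0), (2, 2), (3, 0), (3, 2)]; region rows[2,4) x cols[0,4) = 2x4
Unfold 1 (reflect across h@2): 8 holes -> [(0, 0), (0, 2), (1, 0), (1, 2), (2, 0), (2, 2), (3, 0), (3, 2)]
Unfold 2 (reflect across v@4): 16 holes -> [(0, 0), (0, 2), (0, 5), (0, 7), (1, 0), (1, 2), (1, 5), (1, 7), (2, 0), (2, 2), (2, 5), (2, 7), (3, 0), (3, 2), (3, 5), (3, 7)]
Unfold 3 (reflect across h@4): 32 holes -> [(0, 0), (0, 2), (0, 5), (0, 7), (1, 0), (1, 2), (1, 5), (1, 7), (2, 0), (2, 2), (2, 5), (2, 7), (3, 0), (3, 2), (3, 5), (3, 7), (4, 0), (4, 2), (4, 5), (4, 7), (5, 0), (5, 2), (5, 5), (5, 7), (6, 0), (6, 2), (6, 5), (6, 7), (7, 0), (7, 2), (7, 5), (7, 7)]
Holes: [(0, 0), (0, 2), (0, 5), (0, 7), (1, 0), (1, 2), (1, 5), (1, 7), (2, 0), (2, 2), (2, 5), (2, 7), (3, 0), (3, 2), (3, 5), (3, 7), (4, 0), (4, 2), (4, 5), (4, 7), (5, 0), (5, 2), (5, 5), (5, 7), (6, 0), (6, 2), (6, 5), (6, 7), (7, 0), (7, 2), (7, 5), (7, 7)]

Answer: no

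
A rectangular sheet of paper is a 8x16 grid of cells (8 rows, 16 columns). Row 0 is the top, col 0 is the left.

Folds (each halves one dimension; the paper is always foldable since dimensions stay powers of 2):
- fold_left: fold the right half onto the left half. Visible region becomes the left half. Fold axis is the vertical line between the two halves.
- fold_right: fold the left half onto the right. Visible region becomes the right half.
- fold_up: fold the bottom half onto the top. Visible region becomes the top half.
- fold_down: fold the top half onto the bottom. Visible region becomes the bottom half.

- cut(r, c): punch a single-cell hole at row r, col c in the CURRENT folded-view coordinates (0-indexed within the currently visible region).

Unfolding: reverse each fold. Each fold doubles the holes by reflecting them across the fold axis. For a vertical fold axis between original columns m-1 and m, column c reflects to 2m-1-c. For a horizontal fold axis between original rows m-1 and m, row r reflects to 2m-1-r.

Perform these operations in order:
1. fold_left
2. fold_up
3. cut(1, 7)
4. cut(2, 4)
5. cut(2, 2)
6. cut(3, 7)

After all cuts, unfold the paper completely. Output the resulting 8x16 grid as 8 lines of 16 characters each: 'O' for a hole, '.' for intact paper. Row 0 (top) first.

Op 1 fold_left: fold axis v@8; visible region now rows[0,8) x cols[0,8) = 8x8
Op 2 fold_up: fold axis h@4; visible region now rows[0,4) x cols[0,8) = 4x8
Op 3 cut(1, 7): punch at orig (1,7); cuts so far [(1, 7)]; region rows[0,4) x cols[0,8) = 4x8
Op 4 cut(2, 4): punch at orig (2,4); cuts so far [(1, 7), (2, 4)]; region rows[0,4) x cols[0,8) = 4x8
Op 5 cut(2, 2): punch at orig (2,2); cuts so far [(1, 7), (2, 2), (2, 4)]; region rows[0,4) x cols[0,8) = 4x8
Op 6 cut(3, 7): punch at orig (3,7); cuts so far [(1, 7), (2, 2), (2, 4), (3, 7)]; region rows[0,4) x cols[0,8) = 4x8
Unfold 1 (reflect across h@4): 8 holes -> [(1, 7), (2, 2), (2, 4), (3, 7), (4, 7), (5, 2), (5, 4), (6, 7)]
Unfold 2 (reflect across v@8): 16 holes -> [(1, 7), (1, 8), (2, 2), (2, 4), (2, 11), (2, 13), (3, 7), (3, 8), (4, 7), (4, 8), (5, 2), (5, 4), (5, 11), (5, 13), (6, 7), (6, 8)]

Answer: ................
.......OO.......
..O.O......O.O..
.......OO.......
.......OO.......
..O.O......O.O..
.......OO.......
................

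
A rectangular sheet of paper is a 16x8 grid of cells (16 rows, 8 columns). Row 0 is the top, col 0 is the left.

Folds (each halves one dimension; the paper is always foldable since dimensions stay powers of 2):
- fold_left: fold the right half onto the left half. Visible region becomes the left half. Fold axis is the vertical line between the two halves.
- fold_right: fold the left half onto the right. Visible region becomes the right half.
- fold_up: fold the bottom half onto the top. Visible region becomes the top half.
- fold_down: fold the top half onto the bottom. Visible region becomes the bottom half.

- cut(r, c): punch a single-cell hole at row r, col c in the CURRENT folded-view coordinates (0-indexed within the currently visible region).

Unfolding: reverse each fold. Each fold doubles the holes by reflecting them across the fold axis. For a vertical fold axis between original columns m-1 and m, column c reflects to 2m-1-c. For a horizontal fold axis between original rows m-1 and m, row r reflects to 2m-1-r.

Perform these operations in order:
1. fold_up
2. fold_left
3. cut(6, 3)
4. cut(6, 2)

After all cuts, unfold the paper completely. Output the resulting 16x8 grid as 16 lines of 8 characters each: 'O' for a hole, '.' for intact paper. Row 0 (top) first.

Answer: ........
........
........
........
........
........
..OOOO..
........
........
..OOOO..
........
........
........
........
........
........

Derivation:
Op 1 fold_up: fold axis h@8; visible region now rows[0,8) x cols[0,8) = 8x8
Op 2 fold_left: fold axis v@4; visible region now rows[0,8) x cols[0,4) = 8x4
Op 3 cut(6, 3): punch at orig (6,3); cuts so far [(6, 3)]; region rows[0,8) x cols[0,4) = 8x4
Op 4 cut(6, 2): punch at orig (6,2); cuts so far [(6, 2), (6, 3)]; region rows[0,8) x cols[0,4) = 8x4
Unfold 1 (reflect across v@4): 4 holes -> [(6, 2), (6, 3), (6, 4), (6, 5)]
Unfold 2 (reflect across h@8): 8 holes -> [(6, 2), (6, 3), (6, 4), (6, 5), (9, 2), (9, 3), (9, 4), (9, 5)]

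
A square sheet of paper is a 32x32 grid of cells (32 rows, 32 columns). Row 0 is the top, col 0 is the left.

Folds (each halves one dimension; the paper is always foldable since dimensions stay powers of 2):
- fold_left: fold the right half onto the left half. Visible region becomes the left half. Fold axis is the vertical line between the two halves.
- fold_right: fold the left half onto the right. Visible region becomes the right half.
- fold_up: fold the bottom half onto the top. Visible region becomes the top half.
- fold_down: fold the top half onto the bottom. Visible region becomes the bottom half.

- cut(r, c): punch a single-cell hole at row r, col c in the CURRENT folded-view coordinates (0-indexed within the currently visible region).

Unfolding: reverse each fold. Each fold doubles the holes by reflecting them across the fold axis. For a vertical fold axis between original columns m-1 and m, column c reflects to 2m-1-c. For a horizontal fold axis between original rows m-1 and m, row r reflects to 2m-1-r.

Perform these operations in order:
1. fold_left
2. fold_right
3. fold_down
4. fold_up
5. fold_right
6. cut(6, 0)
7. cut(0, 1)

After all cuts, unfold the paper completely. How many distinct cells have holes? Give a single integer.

Answer: 64

Derivation:
Op 1 fold_left: fold axis v@16; visible region now rows[0,32) x cols[0,16) = 32x16
Op 2 fold_right: fold axis v@8; visible region now rows[0,32) x cols[8,16) = 32x8
Op 3 fold_down: fold axis h@16; visible region now rows[16,32) x cols[8,16) = 16x8
Op 4 fold_up: fold axis h@24; visible region now rows[16,24) x cols[8,16) = 8x8
Op 5 fold_right: fold axis v@12; visible region now rows[16,24) x cols[12,16) = 8x4
Op 6 cut(6, 0): punch at orig (22,12); cuts so far [(22, 12)]; region rows[16,24) x cols[12,16) = 8x4
Op 7 cut(0, 1): punch at orig (16,13); cuts so far [(16, 13), (22, 12)]; region rows[16,24) x cols[12,16) = 8x4
Unfold 1 (reflect across v@12): 4 holes -> [(16, 10), (16, 13), (22, 11), (22, 12)]
Unfold 2 (reflect across h@24): 8 holes -> [(16, 10), (16, 13), (22, 11), (22, 12), (25, 11), (25, 12), (31, 10), (31, 13)]
Unfold 3 (reflect across h@16): 16 holes -> [(0, 10), (0, 13), (6, 11), (6, 12), (9, 11), (9, 12), (15, 10), (15, 13), (16, 10), (16, 13), (22, 11), (22, 12), (25, 11), (25, 12), (31, 10), (31, 13)]
Unfold 4 (reflect across v@8): 32 holes -> [(0, 2), (0, 5), (0, 10), (0, 13), (6, 3), (6, 4), (6, 11), (6, 12), (9, 3), (9, 4), (9, 11), (9, 12), (15, 2), (15, 5), (15, 10), (15, 13), (16, 2), (16, 5), (16, 10), (16, 13), (22, 3), (22, 4), (22, 11), (22, 12), (25, 3), (25, 4), (25, 11), (25, 12), (31, 2), (31, 5), (31, 10), (31, 13)]
Unfold 5 (reflect across v@16): 64 holes -> [(0, 2), (0, 5), (0, 10), (0, 13), (0, 18), (0, 21), (0, 26), (0, 29), (6, 3), (6, 4), (6, 11), (6, 12), (6, 19), (6, 20), (6, 27), (6, 28), (9, 3), (9, 4), (9, 11), (9, 12), (9, 19), (9, 20), (9, 27), (9, 28), (15, 2), (15, 5), (15, 10), (15, 13), (15, 18), (15, 21), (15, 26), (15, 29), (16, 2), (16, 5), (16, 10), (16, 13), (16, 18), (16, 21), (16, 26), (16, 29), (22, 3), (22, 4), (22, 11), (22, 12), (22, 19), (22, 20), (22, 27), (22, 28), (25, 3), (25, 4), (25, 11), (25, 12), (25, 19), (25, 20), (25, 27), (25, 28), (31, 2), (31, 5), (31, 10), (31, 13), (31, 18), (31, 21), (31, 26), (31, 29)]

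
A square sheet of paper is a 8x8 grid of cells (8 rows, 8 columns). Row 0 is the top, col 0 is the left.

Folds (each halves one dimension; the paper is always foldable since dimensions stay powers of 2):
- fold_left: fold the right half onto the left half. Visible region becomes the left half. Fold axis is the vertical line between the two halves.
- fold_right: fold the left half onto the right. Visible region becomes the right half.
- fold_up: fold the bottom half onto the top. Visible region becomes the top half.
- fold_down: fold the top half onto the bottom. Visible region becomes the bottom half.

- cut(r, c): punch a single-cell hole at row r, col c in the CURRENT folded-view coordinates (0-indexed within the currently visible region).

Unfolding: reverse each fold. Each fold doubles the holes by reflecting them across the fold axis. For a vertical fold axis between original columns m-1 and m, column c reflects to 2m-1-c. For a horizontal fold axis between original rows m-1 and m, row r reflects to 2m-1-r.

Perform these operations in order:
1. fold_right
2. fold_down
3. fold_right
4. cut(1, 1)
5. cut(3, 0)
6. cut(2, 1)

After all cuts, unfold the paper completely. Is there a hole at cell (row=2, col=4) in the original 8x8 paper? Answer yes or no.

Op 1 fold_right: fold axis v@4; visible region now rows[0,8) x cols[4,8) = 8x4
Op 2 fold_down: fold axis h@4; visible region now rows[4,8) x cols[4,8) = 4x4
Op 3 fold_right: fold axis v@6; visible region now rows[4,8) x cols[6,8) = 4x2
Op 4 cut(1, 1): punch at orig (5,7); cuts so far [(5, 7)]; region rows[4,8) x cols[6,8) = 4x2
Op 5 cut(3, 0): punch at orig (7,6); cuts so far [(5, 7), (7, 6)]; region rows[4,8) x cols[6,8) = 4x2
Op 6 cut(2, 1): punch at orig (6,7); cuts so far [(5, 7), (6, 7), (7, 6)]; region rows[4,8) x cols[6,8) = 4x2
Unfold 1 (reflect across v@6): 6 holes -> [(5, 4), (5, 7), (6, 4), (6, 7), (7, 5), (7, 6)]
Unfold 2 (reflect across h@4): 12 holes -> [(0, 5), (0, 6), (1, 4), (1, 7), (2, 4), (2, 7), (5, 4), (5, 7), (6, 4), (6, 7), (7, 5), (7, 6)]
Unfold 3 (reflect across v@4): 24 holes -> [(0, 1), (0, 2), (0, 5), (0, 6), (1, 0), (1, 3), (1, 4), (1, 7), (2, 0), (2, 3), (2, 4), (2, 7), (5, 0), (5, 3), (5, 4), (5, 7), (6, 0), (6, 3), (6, 4), (6, 7), (7, 1), (7, 2), (7, 5), (7, 6)]
Holes: [(0, 1), (0, 2), (0, 5), (0, 6), (1, 0), (1, 3), (1, 4), (1, 7), (2, 0), (2, 3), (2, 4), (2, 7), (5, 0), (5, 3), (5, 4), (5, 7), (6, 0), (6, 3), (6, 4), (6, 7), (7, 1), (7, 2), (7, 5), (7, 6)]

Answer: yes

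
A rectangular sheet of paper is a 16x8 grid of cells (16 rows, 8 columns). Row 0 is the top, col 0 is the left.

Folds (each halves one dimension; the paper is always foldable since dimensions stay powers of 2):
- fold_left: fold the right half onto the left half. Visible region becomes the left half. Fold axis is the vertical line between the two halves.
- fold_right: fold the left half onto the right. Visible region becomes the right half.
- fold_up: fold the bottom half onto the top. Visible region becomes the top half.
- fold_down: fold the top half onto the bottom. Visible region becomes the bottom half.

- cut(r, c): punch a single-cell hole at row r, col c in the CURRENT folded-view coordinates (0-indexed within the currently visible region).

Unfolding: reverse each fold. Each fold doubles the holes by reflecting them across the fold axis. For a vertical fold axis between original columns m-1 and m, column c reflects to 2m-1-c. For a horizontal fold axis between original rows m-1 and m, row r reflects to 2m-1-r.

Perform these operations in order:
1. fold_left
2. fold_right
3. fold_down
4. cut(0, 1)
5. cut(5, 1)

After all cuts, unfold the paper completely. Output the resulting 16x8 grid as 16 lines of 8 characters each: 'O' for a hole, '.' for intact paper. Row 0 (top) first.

Op 1 fold_left: fold axis v@4; visible region now rows[0,16) x cols[0,4) = 16x4
Op 2 fold_right: fold axis v@2; visible region now rows[0,16) x cols[2,4) = 16x2
Op 3 fold_down: fold axis h@8; visible region now rows[8,16) x cols[2,4) = 8x2
Op 4 cut(0, 1): punch at orig (8,3); cuts so far [(8, 3)]; region rows[8,16) x cols[2,4) = 8x2
Op 5 cut(5, 1): punch at orig (13,3); cuts so far [(8, 3), (13, 3)]; region rows[8,16) x cols[2,4) = 8x2
Unfold 1 (reflect across h@8): 4 holes -> [(2, 3), (7, 3), (8, 3), (13, 3)]
Unfold 2 (reflect across v@2): 8 holes -> [(2, 0), (2, 3), (7, 0), (7, 3), (8, 0), (8, 3), (13, 0), (13, 3)]
Unfold 3 (reflect across v@4): 16 holes -> [(2, 0), (2, 3), (2, 4), (2, 7), (7, 0), (7, 3), (7, 4), (7, 7), (8, 0), (8, 3), (8, 4), (8, 7), (13, 0), (13, 3), (13, 4), (13, 7)]

Answer: ........
........
O..OO..O
........
........
........
........
O..OO..O
O..OO..O
........
........
........
........
O..OO..O
........
........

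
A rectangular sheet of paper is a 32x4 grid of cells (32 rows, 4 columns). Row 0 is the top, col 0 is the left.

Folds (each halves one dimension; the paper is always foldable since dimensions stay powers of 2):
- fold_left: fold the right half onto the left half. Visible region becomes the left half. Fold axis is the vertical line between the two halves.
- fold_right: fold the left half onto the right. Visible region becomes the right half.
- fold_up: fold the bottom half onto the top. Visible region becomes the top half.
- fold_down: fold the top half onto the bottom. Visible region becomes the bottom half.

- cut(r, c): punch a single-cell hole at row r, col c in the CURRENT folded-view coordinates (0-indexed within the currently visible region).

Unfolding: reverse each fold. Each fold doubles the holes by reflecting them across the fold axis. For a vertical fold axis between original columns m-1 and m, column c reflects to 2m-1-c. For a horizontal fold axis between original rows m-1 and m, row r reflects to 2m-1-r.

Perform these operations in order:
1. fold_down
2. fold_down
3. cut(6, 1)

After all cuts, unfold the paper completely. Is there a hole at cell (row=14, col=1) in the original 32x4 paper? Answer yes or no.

Op 1 fold_down: fold axis h@16; visible region now rows[16,32) x cols[0,4) = 16x4
Op 2 fold_down: fold axis h@24; visible region now rows[24,32) x cols[0,4) = 8x4
Op 3 cut(6, 1): punch at orig (30,1); cuts so far [(30, 1)]; region rows[24,32) x cols[0,4) = 8x4
Unfold 1 (reflect across h@24): 2 holes -> [(17, 1), (30, 1)]
Unfold 2 (reflect across h@16): 4 holes -> [(1, 1), (14, 1), (17, 1), (30, 1)]
Holes: [(1, 1), (14, 1), (17, 1), (30, 1)]

Answer: yes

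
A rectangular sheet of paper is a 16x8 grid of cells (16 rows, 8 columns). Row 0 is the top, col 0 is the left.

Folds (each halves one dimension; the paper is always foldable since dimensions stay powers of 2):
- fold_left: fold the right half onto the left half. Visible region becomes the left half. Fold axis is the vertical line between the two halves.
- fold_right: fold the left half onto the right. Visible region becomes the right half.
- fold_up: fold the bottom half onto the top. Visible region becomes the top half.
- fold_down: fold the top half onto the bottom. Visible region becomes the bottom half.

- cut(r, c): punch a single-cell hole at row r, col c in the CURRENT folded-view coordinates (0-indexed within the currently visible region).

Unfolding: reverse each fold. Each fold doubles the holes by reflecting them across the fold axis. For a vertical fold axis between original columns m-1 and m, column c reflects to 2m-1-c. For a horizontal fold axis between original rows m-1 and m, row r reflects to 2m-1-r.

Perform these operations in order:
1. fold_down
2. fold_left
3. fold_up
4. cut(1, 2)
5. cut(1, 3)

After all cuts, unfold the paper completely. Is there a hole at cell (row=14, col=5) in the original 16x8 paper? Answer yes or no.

Op 1 fold_down: fold axis h@8; visible region now rows[8,16) x cols[0,8) = 8x8
Op 2 fold_left: fold axis v@4; visible region now rows[8,16) x cols[0,4) = 8x4
Op 3 fold_up: fold axis h@12; visible region now rows[8,12) x cols[0,4) = 4x4
Op 4 cut(1, 2): punch at orig (9,2); cuts so far [(9, 2)]; region rows[8,12) x cols[0,4) = 4x4
Op 5 cut(1, 3): punch at orig (9,3); cuts so far [(9, 2), (9, 3)]; region rows[8,12) x cols[0,4) = 4x4
Unfold 1 (reflect across h@12): 4 holes -> [(9, 2), (9, 3), (14, 2), (14, 3)]
Unfold 2 (reflect across v@4): 8 holes -> [(9, 2), (9, 3), (9, 4), (9, 5), (14, 2), (14, 3), (14, 4), (14, 5)]
Unfold 3 (reflect across h@8): 16 holes -> [(1, 2), (1, 3), (1, 4), (1, 5), (6, 2), (6, 3), (6, 4), (6, 5), (9, 2), (9, 3), (9, 4), (9, 5), (14, 2), (14, 3), (14, 4), (14, 5)]
Holes: [(1, 2), (1, 3), (1, 4), (1, 5), (6, 2), (6, 3), (6, 4), (6, 5), (9, 2), (9, 3), (9, 4), (9, 5), (14, 2), (14, 3), (14, 4), (14, 5)]

Answer: yes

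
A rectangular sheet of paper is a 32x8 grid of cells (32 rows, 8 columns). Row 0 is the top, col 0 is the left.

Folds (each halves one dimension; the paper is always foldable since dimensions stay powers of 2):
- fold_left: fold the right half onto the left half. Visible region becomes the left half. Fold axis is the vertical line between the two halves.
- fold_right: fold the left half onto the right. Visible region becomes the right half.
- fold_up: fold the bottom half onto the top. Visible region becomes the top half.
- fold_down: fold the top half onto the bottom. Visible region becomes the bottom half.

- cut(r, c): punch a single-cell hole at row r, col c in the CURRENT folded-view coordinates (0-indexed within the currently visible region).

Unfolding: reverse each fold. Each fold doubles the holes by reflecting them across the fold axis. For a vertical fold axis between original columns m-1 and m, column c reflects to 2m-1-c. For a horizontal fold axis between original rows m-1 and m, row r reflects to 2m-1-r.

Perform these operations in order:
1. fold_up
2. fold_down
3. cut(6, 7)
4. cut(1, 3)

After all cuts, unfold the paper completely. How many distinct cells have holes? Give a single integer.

Op 1 fold_up: fold axis h@16; visible region now rows[0,16) x cols[0,8) = 16x8
Op 2 fold_down: fold axis h@8; visible region now rows[8,16) x cols[0,8) = 8x8
Op 3 cut(6, 7): punch at orig (14,7); cuts so far [(14, 7)]; region rows[8,16) x cols[0,8) = 8x8
Op 4 cut(1, 3): punch at orig (9,3); cuts so far [(9, 3), (14, 7)]; region rows[8,16) x cols[0,8) = 8x8
Unfold 1 (reflect across h@8): 4 holes -> [(1, 7), (6, 3), (9, 3), (14, 7)]
Unfold 2 (reflect across h@16): 8 holes -> [(1, 7), (6, 3), (9, 3), (14, 7), (17, 7), (22, 3), (25, 3), (30, 7)]

Answer: 8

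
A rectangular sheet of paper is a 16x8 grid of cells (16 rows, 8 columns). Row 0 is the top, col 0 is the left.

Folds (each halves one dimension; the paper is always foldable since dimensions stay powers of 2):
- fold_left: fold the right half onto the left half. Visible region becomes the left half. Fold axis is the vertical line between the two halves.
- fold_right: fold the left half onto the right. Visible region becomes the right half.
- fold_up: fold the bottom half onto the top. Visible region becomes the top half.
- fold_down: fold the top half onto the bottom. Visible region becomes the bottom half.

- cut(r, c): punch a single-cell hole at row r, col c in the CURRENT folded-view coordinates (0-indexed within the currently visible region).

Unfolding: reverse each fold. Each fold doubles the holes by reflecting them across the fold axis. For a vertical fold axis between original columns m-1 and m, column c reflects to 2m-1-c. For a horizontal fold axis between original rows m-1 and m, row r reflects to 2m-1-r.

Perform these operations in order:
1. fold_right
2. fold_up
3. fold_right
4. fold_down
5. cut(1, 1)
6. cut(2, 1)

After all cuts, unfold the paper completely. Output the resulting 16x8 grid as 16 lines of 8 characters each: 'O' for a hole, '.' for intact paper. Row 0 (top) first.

Op 1 fold_right: fold axis v@4; visible region now rows[0,16) x cols[4,8) = 16x4
Op 2 fold_up: fold axis h@8; visible region now rows[0,8) x cols[4,8) = 8x4
Op 3 fold_right: fold axis v@6; visible region now rows[0,8) x cols[6,8) = 8x2
Op 4 fold_down: fold axis h@4; visible region now rows[4,8) x cols[6,8) = 4x2
Op 5 cut(1, 1): punch at orig (5,7); cuts so far [(5, 7)]; region rows[4,8) x cols[6,8) = 4x2
Op 6 cut(2, 1): punch at orig (6,7); cuts so far [(5, 7), (6, 7)]; region rows[4,8) x cols[6,8) = 4x2
Unfold 1 (reflect across h@4): 4 holes -> [(1, 7), (2, 7), (5, 7), (6, 7)]
Unfold 2 (reflect across v@6): 8 holes -> [(1, 4), (1, 7), (2, 4), (2, 7), (5, 4), (5, 7), (6, 4), (6, 7)]
Unfold 3 (reflect across h@8): 16 holes -> [(1, 4), (1, 7), (2, 4), (2, 7), (5, 4), (5, 7), (6, 4), (6, 7), (9, 4), (9, 7), (10, 4), (10, 7), (13, 4), (13, 7), (14, 4), (14, 7)]
Unfold 4 (reflect across v@4): 32 holes -> [(1, 0), (1, 3), (1, 4), (1, 7), (2, 0), (2, 3), (2, 4), (2, 7), (5, 0), (5, 3), (5, 4), (5, 7), (6, 0), (6, 3), (6, 4), (6, 7), (9, 0), (9, 3), (9, 4), (9, 7), (10, 0), (10, 3), (10, 4), (10, 7), (13, 0), (13, 3), (13, 4), (13, 7), (14, 0), (14, 3), (14, 4), (14, 7)]

Answer: ........
O..OO..O
O..OO..O
........
........
O..OO..O
O..OO..O
........
........
O..OO..O
O..OO..O
........
........
O..OO..O
O..OO..O
........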